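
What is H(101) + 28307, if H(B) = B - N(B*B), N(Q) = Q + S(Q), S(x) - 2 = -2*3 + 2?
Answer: 18209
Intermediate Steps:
S(x) = -2 (S(x) = 2 + (-2*3 + 2) = 2 + (-6 + 2) = 2 - 4 = -2)
N(Q) = -2 + Q (N(Q) = Q - 2 = -2 + Q)
H(B) = 2 + B - B² (H(B) = B - (-2 + B*B) = B - (-2 + B²) = B + (2 - B²) = 2 + B - B²)
H(101) + 28307 = (2 + 101 - 1*101²) + 28307 = (2 + 101 - 1*10201) + 28307 = (2 + 101 - 10201) + 28307 = -10098 + 28307 = 18209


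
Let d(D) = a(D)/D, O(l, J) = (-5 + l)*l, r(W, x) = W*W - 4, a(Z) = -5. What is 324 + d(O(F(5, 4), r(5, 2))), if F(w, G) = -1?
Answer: 1939/6 ≈ 323.17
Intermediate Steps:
r(W, x) = -4 + W**2 (r(W, x) = W**2 - 4 = -4 + W**2)
O(l, J) = l*(-5 + l)
d(D) = -5/D
324 + d(O(F(5, 4), r(5, 2))) = 324 - 5*(-1/(-5 - 1)) = 324 - 5/((-1*(-6))) = 324 - 5/6 = 1939/6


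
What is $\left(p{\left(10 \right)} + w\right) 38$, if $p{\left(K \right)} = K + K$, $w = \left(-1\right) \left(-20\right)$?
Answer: $1520$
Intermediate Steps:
$w = 20$
$p{\left(K \right)} = 2 K$
$\left(p{\left(10 \right)} + w\right) 38 = \left(2 \cdot 10 + 20\right) 38 = \left(20 + 20\right) 38 = 40 \cdot 38 = 1520$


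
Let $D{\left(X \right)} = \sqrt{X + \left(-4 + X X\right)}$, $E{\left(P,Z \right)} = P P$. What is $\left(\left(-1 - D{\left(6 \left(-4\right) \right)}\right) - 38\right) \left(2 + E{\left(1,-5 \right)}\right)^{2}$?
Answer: $-351 - 18 \sqrt{137} \approx -561.68$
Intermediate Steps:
$E{\left(P,Z \right)} = P^{2}$
$D{\left(X \right)} = \sqrt{-4 + X + X^{2}}$ ($D{\left(X \right)} = \sqrt{X + \left(-4 + X^{2}\right)} = \sqrt{-4 + X + X^{2}}$)
$\left(\left(-1 - D{\left(6 \left(-4\right) \right)}\right) - 38\right) \left(2 + E{\left(1,-5 \right)}\right)^{2} = \left(\left(-1 - \sqrt{-4 + 6 \left(-4\right) + \left(6 \left(-4\right)\right)^{2}}\right) - 38\right) \left(2 + 1^{2}\right)^{2} = \left(\left(-1 - \sqrt{-4 - 24 + \left(-24\right)^{2}}\right) - 38\right) \left(2 + 1\right)^{2} = \left(\left(-1 - \sqrt{-4 - 24 + 576}\right) - 38\right) 3^{2} = \left(\left(-1 - \sqrt{548}\right) - 38\right) 9 = \left(\left(-1 - 2 \sqrt{137}\right) - 38\right) 9 = \left(-39 - 2 \sqrt{137}\right) 9 = -351 - 18 \sqrt{137}$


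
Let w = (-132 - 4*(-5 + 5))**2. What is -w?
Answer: -17424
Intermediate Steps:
w = 17424 (w = (-132 - 4*0)**2 = (-132 + 0)**2 = (-132)**2 = 17424)
-w = -1*17424 = -17424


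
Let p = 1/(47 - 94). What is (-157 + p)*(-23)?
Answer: 169740/47 ≈ 3611.5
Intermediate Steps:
p = -1/47 (p = 1/(-47) = -1/47 ≈ -0.021277)
(-157 + p)*(-23) = (-157 - 1/47)*(-23) = -7380/47*(-23) = 169740/47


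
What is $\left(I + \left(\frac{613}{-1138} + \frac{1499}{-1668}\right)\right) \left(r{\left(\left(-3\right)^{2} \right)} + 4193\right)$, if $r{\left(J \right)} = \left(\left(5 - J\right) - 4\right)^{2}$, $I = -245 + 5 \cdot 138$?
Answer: $\frac{597373127373}{316364} \approx 1.8882 \cdot 10^{6}$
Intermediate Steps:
$I = 445$ ($I = -245 + 690 = 445$)
$r{\left(J \right)} = \left(1 - J\right)^{2}$
$\left(I + \left(\frac{613}{-1138} + \frac{1499}{-1668}\right)\right) \left(r{\left(\left(-3\right)^{2} \right)} + 4193\right) = \left(445 + \left(\frac{613}{-1138} + \frac{1499}{-1668}\right)\right) \left(\left(-1 + \left(-3\right)^{2}\right)^{2} + 4193\right) = \left(445 + \left(613 \left(- \frac{1}{1138}\right) + 1499 \left(- \frac{1}{1668}\right)\right)\right) \left(\left(-1 + 9\right)^{2} + 4193\right) = \left(445 - \frac{1364173}{949092}\right) \left(8^{2} + 4193\right) = \left(445 - \frac{1364173}{949092}\right) \left(64 + 4193\right) = \frac{420981767}{949092} \cdot 4257 = \frac{597373127373}{316364}$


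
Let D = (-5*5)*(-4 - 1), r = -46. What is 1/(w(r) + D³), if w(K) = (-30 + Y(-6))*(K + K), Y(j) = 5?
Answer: 1/1955425 ≈ 5.1140e-7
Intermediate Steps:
w(K) = -50*K (w(K) = (-30 + 5)*(K + K) = -50*K)
D = 125 (D = -25*(-5) = 125)
1/(w(r) + D³) = 1/(-50*(-46) + 125³) = 1/(2300 + 1953125) = 1/1955425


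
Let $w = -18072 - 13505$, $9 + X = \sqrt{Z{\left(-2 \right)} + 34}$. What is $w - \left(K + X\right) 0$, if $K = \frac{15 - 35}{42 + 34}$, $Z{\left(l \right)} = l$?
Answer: $-31577$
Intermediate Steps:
$K = - \frac{5}{19}$ ($K = - \frac{20}{76} = \left(-20\right) \frac{1}{76} = - \frac{5}{19} \approx -0.26316$)
$X = -9 + 4 \sqrt{2}$ ($X = -9 + \sqrt{-2 + 34} = -9 + \sqrt{32} = -9 + 4 \sqrt{2} \approx -3.3431$)
$w = -31577$ ($w = -18072 - 13505 = -31577$)
$w - \left(K + X\right) 0 = -31577 - \left(- \frac{5}{19} - \left(9 - 4 \sqrt{2}\right)\right) 0 = -31577 - \left(- \frac{176}{19} + 4 \sqrt{2}\right) 0 = -31577 - 0 = -31577 + 0 = -31577$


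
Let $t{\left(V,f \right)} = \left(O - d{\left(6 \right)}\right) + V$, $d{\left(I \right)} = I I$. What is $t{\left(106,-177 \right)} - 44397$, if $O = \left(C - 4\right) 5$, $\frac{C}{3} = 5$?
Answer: $-44272$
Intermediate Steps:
$C = 15$ ($C = 3 \cdot 5 = 15$)
$O = 55$ ($O = \left(15 - 4\right) 5 = 11 \cdot 5 = 55$)
$d{\left(I \right)} = I^{2}$
$t{\left(V,f \right)} = 19 + V$ ($t{\left(V,f \right)} = \left(55 - 6^{2}\right) + V = \left(55 - 36\right) + V = 19 + V$)
$t{\left(106,-177 \right)} - 44397 = \left(19 + 106\right) - 44397 = 125 - 44397 = -44272$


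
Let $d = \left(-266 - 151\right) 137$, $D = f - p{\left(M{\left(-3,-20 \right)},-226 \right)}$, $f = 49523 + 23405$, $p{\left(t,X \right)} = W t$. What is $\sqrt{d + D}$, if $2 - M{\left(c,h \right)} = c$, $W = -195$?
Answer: $\sqrt{16774} \approx 129.51$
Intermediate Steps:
$M{\left(c,h \right)} = 2 - c$
$p{\left(t,X \right)} = - 195 t$
$f = 72928$
$D = 73903$ ($D = 72928 - - 195 \left(2 - -3\right) = 72928 - - 195 \left(2 + 3\right) = 72928 - \left(-195\right) 5 = 72928 - -975 = 72928 + 975 = 73903$)
$d = -57129$ ($d = \left(-417\right) 137 = -57129$)
$\sqrt{d + D} = \sqrt{-57129 + 73903} = \sqrt{16774}$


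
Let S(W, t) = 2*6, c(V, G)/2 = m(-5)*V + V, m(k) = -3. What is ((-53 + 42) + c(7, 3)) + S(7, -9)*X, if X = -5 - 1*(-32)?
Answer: 285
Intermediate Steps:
X = 27 (X = -5 + 32 = 27)
c(V, G) = -4*V (c(V, G) = 2*(-3*V + V) = 2*(-2*V) = -4*V)
S(W, t) = 12
((-53 + 42) + c(7, 3)) + S(7, -9)*X = ((-53 + 42) - 4*7) + 12*27 = (-11 - 28) + 324 = -39 + 324 = 285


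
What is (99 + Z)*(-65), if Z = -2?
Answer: -6305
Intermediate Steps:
(99 + Z)*(-65) = (99 - 2)*(-65) = 97*(-65) = -6305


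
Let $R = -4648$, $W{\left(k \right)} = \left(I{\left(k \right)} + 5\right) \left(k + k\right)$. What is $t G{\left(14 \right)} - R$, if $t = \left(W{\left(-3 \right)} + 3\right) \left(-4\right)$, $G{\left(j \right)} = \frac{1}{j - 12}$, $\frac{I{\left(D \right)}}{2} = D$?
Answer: $4630$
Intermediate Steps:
$I{\left(D \right)} = 2 D$
$G{\left(j \right)} = \frac{1}{-12 + j}$
$W{\left(k \right)} = 2 k \left(5 + 2 k\right)$ ($W{\left(k \right)} = \left(2 k + 5\right) \left(k + k\right) = \left(5 + 2 k\right) 2 k = 2 k \left(5 + 2 k\right)$)
$t = -36$ ($t = \left(2 \left(-3\right) \left(5 + 2 \left(-3\right)\right) + 3\right) \left(-4\right) = \left(2 \left(-3\right) \left(5 - 6\right) + 3\right) \left(-4\right) = \left(2 \left(-3\right) \left(-1\right) + 3\right) \left(-4\right) = \left(6 + 3\right) \left(-4\right) = 9 \left(-4\right) = -36$)
$t G{\left(14 \right)} - R = - \frac{36}{-12 + 14} - -4648 = - \frac{36}{2} + 4648 = \left(-36\right) \frac{1}{2} + 4648 = -18 + 4648 = 4630$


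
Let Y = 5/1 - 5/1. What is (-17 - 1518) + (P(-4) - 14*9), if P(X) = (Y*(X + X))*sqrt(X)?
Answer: -1661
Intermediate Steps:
Y = 0 (Y = 5*1 - 5*1 = 5 - 5 = 0)
P(X) = 0 (P(X) = (0*(X + X))*sqrt(X) = (0*(2*X))*sqrt(X) = 0*sqrt(X) = 0)
(-17 - 1518) + (P(-4) - 14*9) = (-17 - 1518) + (0 - 14*9) = -1535 + (0 - 126) = -1535 - 126 = -1661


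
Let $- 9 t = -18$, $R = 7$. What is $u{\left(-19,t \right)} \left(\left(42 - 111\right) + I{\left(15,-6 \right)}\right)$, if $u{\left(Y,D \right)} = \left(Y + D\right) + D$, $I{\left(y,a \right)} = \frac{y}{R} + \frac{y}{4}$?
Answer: $\frac{26505}{28} \approx 946.61$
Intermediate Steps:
$I{\left(y,a \right)} = \frac{11 y}{28}$ ($I{\left(y,a \right)} = \frac{y}{7} + \frac{y}{4} = \frac{11 y}{28}$)
$t = 2$ ($t = \left(- \frac{1}{9}\right) \left(-18\right) = 2$)
$u{\left(Y,D \right)} = Y + 2 D$ ($u{\left(Y,D \right)} = \left(D + Y\right) + D = Y + 2 D$)
$u{\left(-19,t \right)} \left(\left(42 - 111\right) + I{\left(15,-6 \right)}\right) = \left(-19 + 2 \cdot 2\right) \left(\left(42 - 111\right) + \frac{11}{28} \cdot 15\right) = \left(-19 + 4\right) \left(\left(42 - 111\right) + \frac{165}{28}\right) = - 15 \left(-69 + \frac{165}{28}\right) = \left(-15\right) \left(- \frac{1767}{28}\right) = \frac{26505}{28}$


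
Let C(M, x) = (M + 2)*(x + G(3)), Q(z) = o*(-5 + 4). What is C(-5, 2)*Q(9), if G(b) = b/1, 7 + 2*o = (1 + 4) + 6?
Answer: 30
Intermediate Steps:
o = 2 (o = -7/2 + ((1 + 4) + 6)/2 = -7/2 + (5 + 6)/2 = -7/2 + (1/2)*11 = -7/2 + 11/2 = 2)
Q(z) = -2 (Q(z) = 2*(-5 + 4) = 2*(-1) = -2)
G(b) = b (G(b) = b*1 = b)
C(M, x) = (2 + M)*(3 + x) (C(M, x) = (M + 2)*(x + 3) = (2 + M)*(3 + x))
C(-5, 2)*Q(9) = (6 + 2*2 + 3*(-5) - 5*2)*(-2) = (6 + 4 - 15 - 10)*(-2) = -15*(-2) = 30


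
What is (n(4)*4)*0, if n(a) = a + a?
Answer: 0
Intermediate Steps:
n(a) = 2*a
(n(4)*4)*0 = ((2*4)*4)*0 = (8*4)*0 = 32*0 = 0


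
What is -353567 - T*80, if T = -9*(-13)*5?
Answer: -400367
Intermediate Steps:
T = 585 (T = 117*5 = 585)
-353567 - T*80 = -353567 - 585*80 = -353567 - 1*46800 = -353567 - 46800 = -400367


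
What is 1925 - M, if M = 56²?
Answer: -1211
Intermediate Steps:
M = 3136
1925 - M = 1925 - 1*3136 = 1925 - 3136 = -1211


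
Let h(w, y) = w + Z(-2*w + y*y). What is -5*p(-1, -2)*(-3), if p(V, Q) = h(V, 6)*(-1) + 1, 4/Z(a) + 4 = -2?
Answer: 40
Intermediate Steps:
Z(a) = -⅔ (Z(a) = 4/(-4 - 2) = 4/(-6) = 4*(-⅙) = -⅔)
h(w, y) = -⅔ + w (h(w, y) = w - ⅔ = -⅔ + w)
p(V, Q) = 5/3 - V (p(V, Q) = (-⅔ + V)*(-1) + 1 = (⅔ - V) + 1 = 5/3 - V)
-5*p(-1, -2)*(-3) = -5*(5/3 - 1*(-1))*(-3) = -5*(5/3 + 1)*(-3) = -5*8/3*(-3) = -40/3*(-3) = 40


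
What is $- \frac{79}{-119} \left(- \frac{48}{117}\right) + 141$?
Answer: $\frac{653117}{4641} \approx 140.73$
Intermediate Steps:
$- \frac{79}{-119} \left(- \frac{48}{117}\right) + 141 = \left(-79\right) \left(- \frac{1}{119}\right) \left(\left(-48\right) \frac{1}{117}\right) + 141 = \frac{79}{119} \left(- \frac{16}{39}\right) + 141 = - \frac{1264}{4641} + 141 = \frac{653117}{4641}$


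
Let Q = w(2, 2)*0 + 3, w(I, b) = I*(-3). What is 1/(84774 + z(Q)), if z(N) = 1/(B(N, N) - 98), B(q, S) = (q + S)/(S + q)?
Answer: 97/8223077 ≈ 1.1796e-5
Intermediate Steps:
w(I, b) = -3*I
Q = 3 (Q = -3*2*0 + 3 = -6*0 + 3 = 0 + 3 = 3)
B(q, S) = 1 (B(q, S) = (S + q)/(S + q) = 1)
z(N) = -1/97 (z(N) = 1/(1 - 98) = 1/(-97) = -1/97)
1/(84774 + z(Q)) = 1/(84774 - 1/97) = 1/(8223077/97) = 97/8223077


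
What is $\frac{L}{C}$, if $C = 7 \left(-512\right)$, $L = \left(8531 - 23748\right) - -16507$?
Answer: $- \frac{645}{1792} \approx -0.35993$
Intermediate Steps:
$L = 1290$ ($L = \left(8531 - 23748\right) + 16507 = -15217 + 16507 = 1290$)
$C = -3584$
$\frac{L}{C} = \frac{1290}{-3584} = 1290 \left(- \frac{1}{3584}\right) = - \frac{645}{1792}$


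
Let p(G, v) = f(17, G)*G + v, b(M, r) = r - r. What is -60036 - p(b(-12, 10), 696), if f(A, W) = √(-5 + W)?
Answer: -60732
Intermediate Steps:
b(M, r) = 0
p(G, v) = v + G*√(-5 + G) (p(G, v) = √(-5 + G)*G + v = G*√(-5 + G) + v = v + G*√(-5 + G))
-60036 - p(b(-12, 10), 696) = -60036 - (696 + 0*√(-5 + 0)) = -60036 - (696 + 0*√(-5)) = -60036 - (696 + 0*(I*√5)) = -60036 - (696 + 0) = -60036 - 1*696 = -60036 - 696 = -60732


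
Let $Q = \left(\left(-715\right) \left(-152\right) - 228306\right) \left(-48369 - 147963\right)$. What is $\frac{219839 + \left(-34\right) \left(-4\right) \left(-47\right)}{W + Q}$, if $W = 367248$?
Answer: $\frac{71149}{7828926360} \approx 9.088 \cdot 10^{-6}$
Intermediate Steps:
$Q = 23486411832$ ($Q = \left(108680 - 228306\right) \left(-196332\right) = \left(-119626\right) \left(-196332\right) = 23486411832$)
$\frac{219839 + \left(-34\right) \left(-4\right) \left(-47\right)}{W + Q} = \frac{219839 + \left(-34\right) \left(-4\right) \left(-47\right)}{367248 + 23486411832} = \frac{219839 + 136 \left(-47\right)}{23486779080} = \left(219839 - 6392\right) \frac{1}{23486779080} = 213447 \cdot \frac{1}{23486779080} = \frac{71149}{7828926360}$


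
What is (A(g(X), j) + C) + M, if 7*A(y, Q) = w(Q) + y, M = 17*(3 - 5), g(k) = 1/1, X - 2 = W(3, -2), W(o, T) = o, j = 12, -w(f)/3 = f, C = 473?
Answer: 434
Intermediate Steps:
w(f) = -3*f
X = 5 (X = 2 + 3 = 5)
g(k) = 1
M = -34 (M = 17*(-2) = -34)
A(y, Q) = -3*Q/7 + y/7 (A(y, Q) = (-3*Q + y)/7 = (y - 3*Q)/7 = -3*Q/7 + y/7)
(A(g(X), j) + C) + M = ((-3/7*12 + (⅐)*1) + 473) - 34 = ((-36/7 + ⅐) + 473) - 34 = (-5 + 473) - 34 = 468 - 34 = 434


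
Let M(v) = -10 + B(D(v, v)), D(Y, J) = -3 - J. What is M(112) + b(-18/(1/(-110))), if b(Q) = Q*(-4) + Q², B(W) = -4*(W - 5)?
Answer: 3912950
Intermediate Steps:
B(W) = 20 - 4*W (B(W) = -4*(-5 + W) = 20 - 4*W)
M(v) = 22 + 4*v (M(v) = -10 + (20 - 4*(-3 - v)) = -10 + (20 + (12 + 4*v)) = -10 + (32 + 4*v) = 22 + 4*v)
b(Q) = Q² - 4*Q (b(Q) = -4*Q + Q² = Q² - 4*Q)
M(112) + b(-18/(1/(-110))) = (22 + 4*112) + (-18/(1/(-110)))*(-4 - 18/(1/(-110))) = (22 + 448) + (-18/(-1/110))*(-4 - 18/(-1/110)) = 470 + (-18*(-110))*(-4 - 18*(-110)) = 470 + 1980*(-4 + 1980) = 470 + 1980*1976 = 470 + 3912480 = 3912950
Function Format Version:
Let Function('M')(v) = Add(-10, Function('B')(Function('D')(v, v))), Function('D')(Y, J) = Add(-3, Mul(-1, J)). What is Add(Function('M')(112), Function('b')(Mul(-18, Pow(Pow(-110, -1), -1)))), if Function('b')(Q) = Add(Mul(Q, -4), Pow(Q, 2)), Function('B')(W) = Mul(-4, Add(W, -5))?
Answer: 3912950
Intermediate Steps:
Function('B')(W) = Add(20, Mul(-4, W)) (Function('B')(W) = Mul(-4, Add(-5, W)) = Add(20, Mul(-4, W)))
Function('M')(v) = Add(22, Mul(4, v)) (Function('M')(v) = Add(-10, Add(20, Mul(-4, Add(-3, Mul(-1, v))))) = Add(-10, Add(20, Add(12, Mul(4, v)))) = Add(-10, Add(32, Mul(4, v))) = Add(22, Mul(4, v)))
Function('b')(Q) = Add(Pow(Q, 2), Mul(-4, Q)) (Function('b')(Q) = Add(Mul(-4, Q), Pow(Q, 2)) = Add(Pow(Q, 2), Mul(-4, Q)))
Add(Function('M')(112), Function('b')(Mul(-18, Pow(Pow(-110, -1), -1)))) = Add(Add(22, Mul(4, 112)), Mul(Mul(-18, Pow(Pow(-110, -1), -1)), Add(-4, Mul(-18, Pow(Pow(-110, -1), -1))))) = Add(Add(22, 448), Mul(Mul(-18, Pow(Rational(-1, 110), -1)), Add(-4, Mul(-18, Pow(Rational(-1, 110), -1))))) = Add(470, Mul(Mul(-18, -110), Add(-4, Mul(-18, -110)))) = Add(470, Mul(1980, Add(-4, 1980))) = Add(470, Mul(1980, 1976)) = Add(470, 3912480) = 3912950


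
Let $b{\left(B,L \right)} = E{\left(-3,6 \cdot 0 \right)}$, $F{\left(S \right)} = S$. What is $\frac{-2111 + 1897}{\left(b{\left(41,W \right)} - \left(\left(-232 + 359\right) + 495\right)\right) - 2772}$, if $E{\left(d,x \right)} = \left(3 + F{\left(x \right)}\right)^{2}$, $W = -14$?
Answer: $\frac{214}{3385} \approx 0.06322$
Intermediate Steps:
$E{\left(d,x \right)} = \left(3 + x\right)^{2}$
$b{\left(B,L \right)} = 9$ ($b{\left(B,L \right)} = \left(3 + 6 \cdot 0\right)^{2} = \left(3 + 0\right)^{2} = 3^{2} = 9$)
$\frac{-2111 + 1897}{\left(b{\left(41,W \right)} - \left(\left(-232 + 359\right) + 495\right)\right) - 2772} = \frac{-2111 + 1897}{\left(9 - \left(\left(-232 + 359\right) + 495\right)\right) - 2772} = - \frac{214}{\left(9 - \left(127 + 495\right)\right) - 2772} = - \frac{214}{\left(9 - 622\right) - 2772} = - \frac{214}{-613 - 2772} = - \frac{214}{-3385} = \left(-214\right) \left(- \frac{1}{3385}\right) = \frac{214}{3385}$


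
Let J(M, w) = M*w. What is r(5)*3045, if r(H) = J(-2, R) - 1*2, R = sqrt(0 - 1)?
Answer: -6090 - 6090*I ≈ -6090.0 - 6090.0*I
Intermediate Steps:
R = I (R = sqrt(-1) = I ≈ 1.0*I)
r(H) = -2 - 2*I (r(H) = -2*I - 1*2 = -2*I - 2 = -2 - 2*I)
r(5)*3045 = (-2 - 2*I)*3045 = -6090 - 6090*I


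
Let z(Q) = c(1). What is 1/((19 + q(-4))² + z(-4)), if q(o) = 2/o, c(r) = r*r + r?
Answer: 4/1377 ≈ 0.0029049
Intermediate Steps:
c(r) = r + r² (c(r) = r² + r = r + r²)
z(Q) = 2 (z(Q) = 1*(1 + 1) = 1*2 = 2)
1/((19 + q(-4))² + z(-4)) = 1/((19 + 2/(-4))² + 2) = 1/((19 + 2*(-¼))² + 2) = 1/((19 - ½)² + 2) = 1/((37/2)² + 2) = 1/(1369/4 + 2) = 1/(1377/4) = 4/1377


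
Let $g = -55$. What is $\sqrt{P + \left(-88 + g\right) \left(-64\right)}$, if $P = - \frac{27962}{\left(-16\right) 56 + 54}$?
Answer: $\frac{\sqrt{1627995633}}{421} \approx 95.839$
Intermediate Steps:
$P = \frac{13981}{421}$ ($P = - \frac{27962}{-896 + 54} = - \frac{27962}{-842} = \left(-27962\right) \left(- \frac{1}{842}\right) = \frac{13981}{421} \approx 33.209$)
$\sqrt{P + \left(-88 + g\right) \left(-64\right)} = \sqrt{\frac{13981}{421} + \left(-88 - 55\right) \left(-64\right)} = \sqrt{\frac{13981}{421} - -9152} = \sqrt{\frac{13981}{421} + 9152} = \sqrt{\frac{3866973}{421}} = \frac{\sqrt{1627995633}}{421}$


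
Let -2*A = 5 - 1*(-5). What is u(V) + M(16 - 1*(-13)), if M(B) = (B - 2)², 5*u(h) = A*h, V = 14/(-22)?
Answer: 8026/11 ≈ 729.64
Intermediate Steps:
A = -5 (A = -(5 - 1*(-5))/2 = -(5 + 5)/2 = -½*10 = -5)
V = -7/11 (V = 14*(-1/22) = -7/11 ≈ -0.63636)
u(h) = -h (u(h) = (-5*h)/5 = -h)
M(B) = (-2 + B)²
u(V) + M(16 - 1*(-13)) = -1*(-7/11) + (-2 + (16 - 1*(-13)))² = 7/11 + (-2 + (16 + 13))² = 7/11 + (-2 + 29)² = 7/11 + 27² = 7/11 + 729 = 8026/11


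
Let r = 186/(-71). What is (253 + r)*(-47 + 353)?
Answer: 5439762/71 ≈ 76616.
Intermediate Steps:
r = -186/71 (r = 186*(-1/71) = -186/71 ≈ -2.6197)
(253 + r)*(-47 + 353) = (253 - 186/71)*(-47 + 353) = (17777/71)*306 = 5439762/71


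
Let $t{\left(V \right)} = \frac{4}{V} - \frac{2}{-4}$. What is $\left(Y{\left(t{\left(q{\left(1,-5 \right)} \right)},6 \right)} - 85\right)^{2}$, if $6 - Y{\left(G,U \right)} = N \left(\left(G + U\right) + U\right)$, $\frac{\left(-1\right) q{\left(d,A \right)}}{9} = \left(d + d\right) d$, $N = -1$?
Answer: $\frac{1442401}{324} \approx 4451.9$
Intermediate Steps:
$q{\left(d,A \right)} = - 18 d^{2}$ ($q{\left(d,A \right)} = - 9 \left(d + d\right) d = - 9 \cdot 2 d d = - 9 \cdot 2 d^{2} = - 18 d^{2}$)
$t{\left(V \right)} = \frac{1}{2} + \frac{4}{V}$ ($t{\left(V \right)} = \frac{4}{V} - - \frac{1}{2} = \frac{4}{V} + \frac{1}{2} = \frac{1}{2} + \frac{4}{V}$)
$Y{\left(G,U \right)} = 6 + G + 2 U$ ($Y{\left(G,U \right)} = 6 - - (\left(G + U\right) + U) = 6 - - (G + 2 U) = 6 - \left(- G - 2 U\right) = 6 + \left(G + 2 U\right) = 6 + G + 2 U$)
$\left(Y{\left(t{\left(q{\left(1,-5 \right)} \right)},6 \right)} - 85\right)^{2} = \left(\left(6 + \frac{8 - 18 \cdot 1^{2}}{2 \left(- 18 \cdot 1^{2}\right)} + 2 \cdot 6\right) - 85\right)^{2} = \left(\left(6 + \frac{8 - 18}{2 \left(\left(-18\right) 1\right)} + 12\right) - 85\right)^{2} = \left(\left(6 + \frac{8 - 18}{2 \left(-18\right)} + 12\right) - 85\right)^{2} = \left(\left(6 + \frac{1}{2} \left(- \frac{1}{18}\right) \left(-10\right) + 12\right) - 85\right)^{2} = \left(\left(6 + \frac{5}{18} + 12\right) - 85\right)^{2} = \left(\frac{329}{18} - 85\right)^{2} = \left(- \frac{1201}{18}\right)^{2} = \frac{1442401}{324}$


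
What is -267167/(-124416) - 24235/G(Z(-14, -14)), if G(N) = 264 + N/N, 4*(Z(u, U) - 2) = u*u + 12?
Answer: -588884501/6594048 ≈ -89.305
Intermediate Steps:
Z(u, U) = 5 + u²/4 (Z(u, U) = 2 + (u*u + 12)/4 = 2 + (u² + 12)/4 = 2 + (12 + u²)/4 = 2 + (3 + u²/4) = 5 + u²/4)
G(N) = 265 (G(N) = 264 + 1 = 265)
-267167/(-124416) - 24235/G(Z(-14, -14)) = -267167/(-124416) - 24235/265 = -267167*(-1/124416) - 24235*1/265 = 267167/124416 - 4847/53 = -588884501/6594048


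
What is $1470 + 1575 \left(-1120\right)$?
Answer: $-1762530$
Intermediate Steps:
$1470 + 1575 \left(-1120\right) = 1470 - 1764000 = -1762530$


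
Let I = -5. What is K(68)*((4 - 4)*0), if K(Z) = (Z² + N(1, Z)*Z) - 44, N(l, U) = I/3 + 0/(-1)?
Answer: 0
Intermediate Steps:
N(l, U) = -5/3 (N(l, U) = -5/3 + 0/(-1) = -5*⅓ + 0*(-1) = -5/3 + 0 = -5/3)
K(Z) = -44 + Z² - 5*Z/3 (K(Z) = (Z² - 5*Z/3) - 44 = -44 + Z² - 5*Z/3)
K(68)*((4 - 4)*0) = (-44 + 68² - 5/3*68)*((4 - 4)*0) = (-44 + 4624 - 340/3)*(0*0) = (13400/3)*0 = 0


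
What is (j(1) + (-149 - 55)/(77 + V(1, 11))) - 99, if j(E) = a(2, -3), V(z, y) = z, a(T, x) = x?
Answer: -1360/13 ≈ -104.62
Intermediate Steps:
j(E) = -3
(j(1) + (-149 - 55)/(77 + V(1, 11))) - 99 = (-3 + (-149 - 55)/(77 + 1)) - 99 = (-3 - 204/78) - 99 = (-3 - 204*1/78) - 99 = (-3 - 34/13) - 99 = -73/13 - 99 = -1360/13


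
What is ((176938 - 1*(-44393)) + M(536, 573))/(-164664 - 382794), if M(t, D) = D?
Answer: -36984/91243 ≈ -0.40534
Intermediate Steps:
((176938 - 1*(-44393)) + M(536, 573))/(-164664 - 382794) = ((176938 - 1*(-44393)) + 573)/(-164664 - 382794) = ((176938 + 44393) + 573)/(-547458) = (221331 + 573)*(-1/547458) = 221904*(-1/547458) = -36984/91243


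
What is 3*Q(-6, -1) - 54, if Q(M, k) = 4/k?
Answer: -66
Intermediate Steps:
3*Q(-6, -1) - 54 = 3*(4/(-1)) - 54 = 3*(4*(-1)) - 54 = 3*(-4) - 54 = -12 - 54 = -66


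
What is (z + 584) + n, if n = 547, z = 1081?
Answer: 2212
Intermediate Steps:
(z + 584) + n = (1081 + 584) + 547 = 1665 + 547 = 2212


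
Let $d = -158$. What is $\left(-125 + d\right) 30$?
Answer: $-8490$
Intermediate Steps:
$\left(-125 + d\right) 30 = \left(-125 - 158\right) 30 = \left(-283\right) 30 = -8490$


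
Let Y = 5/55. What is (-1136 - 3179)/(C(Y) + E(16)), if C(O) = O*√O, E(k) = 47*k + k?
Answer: -4410827520/785055743 + 47465*√11/785055743 ≈ -5.6183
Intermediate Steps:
Y = 1/11 (Y = 5*(1/55) = 1/11 ≈ 0.090909)
E(k) = 48*k
C(O) = O^(3/2)
(-1136 - 3179)/(C(Y) + E(16)) = (-1136 - 3179)/((1/11)^(3/2) + 48*16) = -4315/(√11/121 + 768) = -4315/(768 + √11/121)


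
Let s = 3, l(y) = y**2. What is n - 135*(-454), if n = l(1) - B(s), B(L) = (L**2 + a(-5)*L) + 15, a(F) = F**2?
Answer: 61192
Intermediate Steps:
B(L) = 15 + L**2 + 25*L (B(L) = (L**2 + (-5)**2*L) + 15 = (L**2 + 25*L) + 15 = 15 + L**2 + 25*L)
n = -98 (n = 1**2 - (15 + 3**2 + 25*3) = 1 - (15 + 9 + 75) = 1 - 1*99 = 1 - 99 = -98)
n - 135*(-454) = -98 - 135*(-454) = -98 + 61290 = 61192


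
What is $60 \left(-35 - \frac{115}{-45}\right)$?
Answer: $- \frac{5840}{3} \approx -1946.7$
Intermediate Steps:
$60 \left(-35 - \frac{115}{-45}\right) = 60 \left(-35 - - \frac{23}{9}\right) = 60 \left(-35 + \frac{23}{9}\right) = 60 \left(- \frac{292}{9}\right) = - \frac{5840}{3}$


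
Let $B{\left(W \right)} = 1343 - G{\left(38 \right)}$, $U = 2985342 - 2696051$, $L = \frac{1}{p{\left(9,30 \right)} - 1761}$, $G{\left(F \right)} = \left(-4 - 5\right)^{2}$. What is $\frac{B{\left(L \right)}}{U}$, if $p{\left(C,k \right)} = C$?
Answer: $\frac{1262}{289291} \approx 0.0043624$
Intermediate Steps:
$G{\left(F \right)} = 81$ ($G{\left(F \right)} = \left(-9\right)^{2} = 81$)
$L = - \frac{1}{1752}$ ($L = \frac{1}{9 - 1761} = \frac{1}{-1752} = - \frac{1}{1752} \approx -0.00057078$)
$U = 289291$ ($U = 2985342 - 2696051 = 289291$)
$B{\left(W \right)} = 1262$ ($B{\left(W \right)} = 1343 - 81 = 1262$)
$\frac{B{\left(L \right)}}{U} = \frac{1262}{289291}$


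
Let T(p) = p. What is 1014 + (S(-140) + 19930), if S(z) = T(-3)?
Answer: 20941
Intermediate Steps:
S(z) = -3
1014 + (S(-140) + 19930) = 1014 + (-3 + 19930) = 1014 + 19927 = 20941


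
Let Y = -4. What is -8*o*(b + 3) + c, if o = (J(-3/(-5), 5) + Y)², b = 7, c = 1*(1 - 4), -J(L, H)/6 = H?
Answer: -92483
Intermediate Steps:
J(L, H) = -6*H
c = -3 (c = 1*(-3) = -3)
o = 1156 (o = (-6*5 - 4)² = (-30 - 4)² = (-34)² = 1156)
-8*o*(b + 3) + c = -9248*(7 + 3) - 3 = -9248*10 - 3 = -8*11560 - 3 = -92480 - 3 = -92483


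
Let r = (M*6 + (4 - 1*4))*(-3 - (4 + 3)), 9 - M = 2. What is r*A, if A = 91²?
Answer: -3478020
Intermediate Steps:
M = 7 (M = 9 - 1*2 = 9 - 2 = 7)
A = 8281
r = -420 (r = (7*6 + (4 - 1*4))*(-3 - (4 + 3)) = (42 + (4 - 4))*(-3 - 1*7) = (42 + 0)*(-3 - 7) = 42*(-10) = -420)
r*A = -420*8281 = -3478020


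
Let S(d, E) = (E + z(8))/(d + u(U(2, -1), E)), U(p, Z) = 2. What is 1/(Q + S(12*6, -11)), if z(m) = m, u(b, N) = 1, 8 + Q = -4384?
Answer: -73/320619 ≈ -0.00022768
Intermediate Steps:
Q = -4392 (Q = -8 - 4384 = -4392)
S(d, E) = (8 + E)/(1 + d) (S(d, E) = (E + 8)/(d + 1) = (8 + E)/(1 + d))
1/(Q + S(12*6, -11)) = 1/(-4392 + (8 - 11)/(1 + 12*6)) = 1/(-4392 - 3/(1 + 72)) = 1/(-4392 - 3/73) = 1/(-320619/73) = -73/320619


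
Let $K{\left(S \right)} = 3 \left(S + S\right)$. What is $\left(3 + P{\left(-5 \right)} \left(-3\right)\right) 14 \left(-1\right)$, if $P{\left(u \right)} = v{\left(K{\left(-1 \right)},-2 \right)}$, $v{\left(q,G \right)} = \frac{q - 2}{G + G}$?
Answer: $42$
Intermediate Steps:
$K{\left(S \right)} = 6 S$ ($K{\left(S \right)} = 3 \cdot 2 S = 6 S$)
$v{\left(q,G \right)} = \frac{-2 + q}{2 G}$
$P{\left(u \right)} = 2$ ($P{\left(u \right)} = \frac{-2 + 6 \left(-1\right)}{2 \left(-2\right)} = \frac{1}{2} \left(- \frac{1}{2}\right) \left(-2 - 6\right) = \frac{1}{2} \left(- \frac{1}{2}\right) \left(-8\right) = 2$)
$\left(3 + P{\left(-5 \right)} \left(-3\right)\right) 14 \left(-1\right) = \left(3 + 2 \left(-3\right)\right) 14 \left(-1\right) = \left(3 - 6\right) 14 \left(-1\right) = \left(-3\right) 14 \left(-1\right) = \left(-42\right) \left(-1\right) = 42$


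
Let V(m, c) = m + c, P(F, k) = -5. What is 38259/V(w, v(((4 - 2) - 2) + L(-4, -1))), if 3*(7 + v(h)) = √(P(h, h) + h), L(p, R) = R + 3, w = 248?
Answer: 27661257/174244 - 38259*I*√3/174244 ≈ 158.75 - 0.38031*I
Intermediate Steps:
L(p, R) = 3 + R
v(h) = -7 + √(-5 + h)/3
V(m, c) = c + m
38259/V(w, v(((4 - 2) - 2) + L(-4, -1))) = 38259/((-7 + √(-5 + (((4 - 2) - 2) + (3 - 1)))/3) + 248) = 38259/((-7 + √(-5 + ((2 - 2) + 2))/3) + 248) = 38259/((-7 + √(-5 + (0 + 2))/3) + 248) = 38259/((-7 + √(-5 + 2)/3) + 248) = 38259/((-7 + √(-3)/3) + 248) = 38259/((-7 + (I*√3)/3) + 248) = 38259/((-7 + I*√3/3) + 248) = 38259/(241 + I*√3/3)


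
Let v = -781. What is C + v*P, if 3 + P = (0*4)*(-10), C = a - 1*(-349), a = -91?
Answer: 2601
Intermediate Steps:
C = 258 (C = -91 - 1*(-349) = -91 + 349 = 258)
P = -3 (P = -3 + (0*4)*(-10) = -3 + 0*(-10) = -3 + 0 = -3)
C + v*P = 258 - 781*(-3) = 258 + 2343 = 2601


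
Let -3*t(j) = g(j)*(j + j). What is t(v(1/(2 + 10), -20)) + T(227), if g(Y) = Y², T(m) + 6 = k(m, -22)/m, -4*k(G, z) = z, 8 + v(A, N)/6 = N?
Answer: 1435131239/454 ≈ 3.1611e+6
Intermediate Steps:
v(A, N) = -48 + 6*N
k(G, z) = -z/4
T(m) = -6 + 11/(2*m) (T(m) = -6 + (-¼*(-22))/m = -6 + 11/(2*m))
t(j) = -2*j³/3 (t(j) = -j²*(j + j)/3 = -j²*2*j/3 = -2*j³/3)
t(v(1/(2 + 10), -20)) + T(227) = -2*(-48 + 6*(-20))³/3 + (-6 + (11/2)/227) = -2*(-48 - 120)³/3 + (-6 + (11/2)*(1/227)) = -⅔*(-168)³ + (-6 + 11/454) = -⅔*(-4741632) - 2713/454 = 3161088 - 2713/454 = 1435131239/454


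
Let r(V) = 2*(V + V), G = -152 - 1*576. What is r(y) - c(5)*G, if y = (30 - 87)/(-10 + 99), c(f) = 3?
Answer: 194148/89 ≈ 2181.4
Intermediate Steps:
G = -728 (G = -152 - 576 = -728)
y = -57/89 ≈ -0.64045
r(V) = 4*V (r(V) = 2*(2*V) = 4*V)
r(y) - c(5)*G = 4*(-57/89) - 3*(-728) = -228/89 - 1*(-2184) = -228/89 + 2184 = 194148/89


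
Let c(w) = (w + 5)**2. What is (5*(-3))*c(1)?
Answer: -540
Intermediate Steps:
c(w) = (5 + w)**2
(5*(-3))*c(1) = (5*(-3))*(5 + 1)**2 = -15*6**2 = -15*36 = -540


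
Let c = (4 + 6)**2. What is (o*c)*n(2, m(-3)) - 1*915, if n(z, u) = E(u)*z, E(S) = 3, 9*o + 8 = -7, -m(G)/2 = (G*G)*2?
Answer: -1915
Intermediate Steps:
m(G) = -4*G**2 (m(G) = -2*G*G*2 = -2*G**2*2 = -4*G**2)
o = -5/3 (o = -8/9 + (1/9)*(-7) = -8/9 - 7/9 = -5/3 ≈ -1.6667)
n(z, u) = 3*z
c = 100 (c = 10**2 = 100)
(o*c)*n(2, m(-3)) - 1*915 = (-5/3*100)*(3*2) - 1*915 = -500/3*6 - 915 = -1000 - 915 = -1915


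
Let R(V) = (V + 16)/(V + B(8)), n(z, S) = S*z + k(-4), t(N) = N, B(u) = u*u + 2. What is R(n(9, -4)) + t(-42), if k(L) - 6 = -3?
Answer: -1403/33 ≈ -42.515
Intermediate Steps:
B(u) = 2 + u² (B(u) = u² + 2 = 2 + u²)
k(L) = 3 (k(L) = 6 - 3 = 3)
n(z, S) = 3 + S*z (n(z, S) = S*z + 3 = 3 + S*z)
R(V) = (16 + V)/(66 + V) (R(V) = (V + 16)/(V + (2 + 8²)) = (16 + V)/(V + (2 + 64)) = (16 + V)/(V + 66) = (16 + V)/(66 + V))
R(n(9, -4)) + t(-42) = (16 + (3 - 4*9))/(66 + (3 - 4*9)) - 42 = (16 + (3 - 36))/(66 + (3 - 36)) - 42 = (16 - 33)/(66 - 33) - 42 = -17/33 - 42 = -1403/33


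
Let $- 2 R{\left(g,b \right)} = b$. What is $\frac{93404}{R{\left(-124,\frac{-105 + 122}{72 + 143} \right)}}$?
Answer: $- \frac{40163720}{17} \approx -2.3626 \cdot 10^{6}$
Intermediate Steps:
$R{\left(g,b \right)} = - \frac{b}{2}$
$\frac{93404}{R{\left(-124,\frac{-105 + 122}{72 + 143} \right)}} = \frac{93404}{\left(- \frac{1}{2}\right) \frac{-105 + 122}{72 + 143}} = \frac{93404}{\left(- \frac{1}{2}\right) \frac{17}{215}} = \frac{93404}{- \frac{17}{430}} = 93404 \left(- \frac{430}{17}\right) = - \frac{40163720}{17}$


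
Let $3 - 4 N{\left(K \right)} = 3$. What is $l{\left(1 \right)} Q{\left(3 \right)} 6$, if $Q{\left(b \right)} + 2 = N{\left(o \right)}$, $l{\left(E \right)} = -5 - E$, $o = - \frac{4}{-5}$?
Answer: $72$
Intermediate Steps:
$o = \frac{4}{5}$ ($o = \left(-4\right) \left(- \frac{1}{5}\right) = \frac{4}{5} \approx 0.8$)
$N{\left(K \right)} = 0$ ($N{\left(K \right)} = \frac{3}{4} - \frac{3}{4} = 0$)
$Q{\left(b \right)} = -2$ ($Q{\left(b \right)} = -2 + 0 = -2$)
$l{\left(1 \right)} Q{\left(3 \right)} 6 = \left(-5 - 1\right) \left(-2\right) 6 = \left(-6\right) \left(-2\right) 6 = 12 \cdot 6 = 72$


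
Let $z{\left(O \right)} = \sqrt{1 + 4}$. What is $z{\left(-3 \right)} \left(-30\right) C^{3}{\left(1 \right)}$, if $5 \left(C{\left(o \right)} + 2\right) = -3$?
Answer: $\frac{13182 \sqrt{5}}{25} \approx 1179.0$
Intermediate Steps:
$z{\left(O \right)} = \sqrt{5}$
$C{\left(o \right)} = - \frac{13}{5}$ ($C{\left(o \right)} = -2 + \frac{1}{5} \left(-3\right) = -2 - \frac{3}{5} = - \frac{13}{5}$)
$z{\left(-3 \right)} \left(-30\right) C^{3}{\left(1 \right)} = \sqrt{5} \left(-30\right) \left(- \frac{13}{5}\right)^{3} = - 30 \sqrt{5} \left(- \frac{2197}{125}\right) = \frac{13182 \sqrt{5}}{25}$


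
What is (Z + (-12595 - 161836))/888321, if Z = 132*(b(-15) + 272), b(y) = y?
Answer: -140507/888321 ≈ -0.15817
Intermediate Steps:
Z = 33924 (Z = 132*(-15 + 272) = 132*257 = 33924)
(Z + (-12595 - 161836))/888321 = (33924 + (-12595 - 161836))/888321 = (33924 - 174431)*(1/888321) = -140507*1/888321 = -140507/888321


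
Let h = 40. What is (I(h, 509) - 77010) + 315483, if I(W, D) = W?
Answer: 238513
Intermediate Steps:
(I(h, 509) - 77010) + 315483 = (40 - 77010) + 315483 = -76970 + 315483 = 238513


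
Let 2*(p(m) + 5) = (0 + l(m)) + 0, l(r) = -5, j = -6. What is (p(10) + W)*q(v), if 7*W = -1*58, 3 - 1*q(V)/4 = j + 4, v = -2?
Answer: -2210/7 ≈ -315.71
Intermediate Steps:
q(V) = 20 (q(V) = 12 - 4*(-6 + 4) = 12 - 4*(-2) = 12 + 8 = 20)
p(m) = -15/2 (p(m) = -5 + ((0 - 5) + 0)/2 = -5 + (-5 + 0)/2 = -5 + (½)*(-5) = -5 - 5/2 = -15/2)
W = -58/7 (W = (-1*58)/7 = (⅐)*(-58) = -58/7 ≈ -8.2857)
(p(10) + W)*q(v) = (-15/2 - 58/7)*20 = -221/14*20 = -2210/7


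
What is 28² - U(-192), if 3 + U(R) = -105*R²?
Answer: 3871507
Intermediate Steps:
U(R) = -3 - 105*R²
28² - U(-192) = 28² - (-3 - 105*(-192)²) = 784 - (-3 - 105*36864) = 784 - (-3 - 3870720) = 784 - 1*(-3870723) = 784 + 3870723 = 3871507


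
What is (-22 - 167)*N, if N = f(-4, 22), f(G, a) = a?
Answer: -4158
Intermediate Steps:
N = 22
(-22 - 167)*N = (-22 - 167)*22 = -189*22 = -4158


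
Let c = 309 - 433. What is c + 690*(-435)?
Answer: -300274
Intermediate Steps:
c = -124
c + 690*(-435) = -124 + 690*(-435) = -124 - 300150 = -300274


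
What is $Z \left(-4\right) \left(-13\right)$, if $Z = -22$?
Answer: $-1144$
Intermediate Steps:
$Z \left(-4\right) \left(-13\right) = \left(-22\right) \left(-4\right) \left(-13\right) = 88 \left(-13\right) = -1144$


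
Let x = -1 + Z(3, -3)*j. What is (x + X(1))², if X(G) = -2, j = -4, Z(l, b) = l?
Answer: 225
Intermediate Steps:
x = -13 (x = -1 + 3*(-4) = -1 - 12 = -13)
(x + X(1))² = (-13 - 2)² = (-15)² = 225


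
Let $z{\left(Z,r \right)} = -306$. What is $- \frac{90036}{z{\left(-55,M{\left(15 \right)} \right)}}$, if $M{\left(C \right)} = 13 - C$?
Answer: $\frac{5002}{17} \approx 294.24$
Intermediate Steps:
$- \frac{90036}{z{\left(-55,M{\left(15 \right)} \right)}} = - \frac{90036}{-306} = \left(-90036\right) \left(- \frac{1}{306}\right) = \frac{5002}{17}$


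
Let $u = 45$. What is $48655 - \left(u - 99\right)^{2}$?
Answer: $45739$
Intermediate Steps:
$48655 - \left(u - 99\right)^{2} = 48655 - \left(45 - 99\right)^{2} = 48655 - \left(-54\right)^{2} = 48655 - 2916 = 45739$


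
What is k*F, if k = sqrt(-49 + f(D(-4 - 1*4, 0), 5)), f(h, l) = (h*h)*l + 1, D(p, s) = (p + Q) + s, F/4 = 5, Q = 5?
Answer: 20*I*sqrt(3) ≈ 34.641*I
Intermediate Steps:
F = 20 (F = 4*5 = 20)
D(p, s) = 5 + p + s (D(p, s) = (p + 5) + s = (5 + p) + s = 5 + p + s)
f(h, l) = 1 + l*h**2 (f(h, l) = h**2*l + 1 = l*h**2 + 1 = 1 + l*h**2)
k = I*sqrt(3) (k = sqrt(-49 + (1 + 5*(5 + (-4 - 1*4) + 0)**2)) = sqrt(-49 + (1 + 5*(5 + (-4 - 4) + 0)**2)) = sqrt(-49 + (1 + 5*(5 - 8 + 0)**2)) = sqrt(-49 + (1 + 5*(-3)**2)) = sqrt(-49 + (1 + 5*9)) = sqrt(-49 + (1 + 45)) = sqrt(-49 + 46) = sqrt(-3) = I*sqrt(3) ≈ 1.732*I)
k*F = (I*sqrt(3))*20 = 20*I*sqrt(3)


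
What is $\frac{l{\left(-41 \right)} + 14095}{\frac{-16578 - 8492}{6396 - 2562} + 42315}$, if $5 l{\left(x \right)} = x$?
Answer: $\frac{67510989}{202763300} \approx 0.33295$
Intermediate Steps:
$l{\left(x \right)} = \frac{x}{5}$
$\frac{l{\left(-41 \right)} + 14095}{\frac{-16578 - 8492}{6396 - 2562} + 42315} = \frac{\frac{1}{5} \left(-41\right) + 14095}{\frac{-16578 - 8492}{6396 - 2562} + 42315} = \frac{- \frac{41}{5} + 14095}{- \frac{25070}{6396 - 2562} + 42315} = \frac{70434}{5 \left(- \frac{25070}{3834} + 42315\right)} = \frac{70434}{5 \left(\left(-25070\right) \frac{1}{3834} + 42315\right)} = \frac{70434}{5 \left(- \frac{12535}{1917} + 42315\right)} = \frac{70434}{5 \cdot \frac{81105320}{1917}} = \frac{70434}{5} \cdot \frac{1917}{81105320} = \frac{67510989}{202763300}$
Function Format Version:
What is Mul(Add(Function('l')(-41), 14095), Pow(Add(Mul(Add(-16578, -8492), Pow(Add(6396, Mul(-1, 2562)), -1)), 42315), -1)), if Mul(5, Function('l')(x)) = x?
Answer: Rational(67510989, 202763300) ≈ 0.33295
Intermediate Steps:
Function('l')(x) = Mul(Rational(1, 5), x)
Mul(Add(Function('l')(-41), 14095), Pow(Add(Mul(Add(-16578, -8492), Pow(Add(6396, Mul(-1, 2562)), -1)), 42315), -1)) = Mul(Add(Mul(Rational(1, 5), -41), 14095), Pow(Add(Mul(Add(-16578, -8492), Pow(Add(6396, Mul(-1, 2562)), -1)), 42315), -1)) = Mul(Add(Rational(-41, 5), 14095), Pow(Add(Mul(-25070, Pow(Add(6396, -2562), -1)), 42315), -1)) = Mul(Rational(70434, 5), Pow(Add(Mul(-25070, Pow(3834, -1)), 42315), -1)) = Mul(Rational(70434, 5), Pow(Add(Mul(-25070, Rational(1, 3834)), 42315), -1)) = Mul(Rational(70434, 5), Pow(Add(Rational(-12535, 1917), 42315), -1)) = Mul(Rational(70434, 5), Pow(Rational(81105320, 1917), -1)) = Mul(Rational(70434, 5), Rational(1917, 81105320)) = Rational(67510989, 202763300)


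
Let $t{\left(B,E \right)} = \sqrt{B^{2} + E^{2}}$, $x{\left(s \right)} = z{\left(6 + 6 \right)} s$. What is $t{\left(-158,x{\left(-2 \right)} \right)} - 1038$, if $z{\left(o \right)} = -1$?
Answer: $-1038 + 2 \sqrt{6242} \approx -879.99$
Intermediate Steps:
$x{\left(s \right)} = - s$
$t{\left(-158,x{\left(-2 \right)} \right)} - 1038 = \sqrt{\left(-158\right)^{2} + \left(\left(-1\right) \left(-2\right)\right)^{2}} - 1038 = \sqrt{24964 + 2^{2}} - 1038 = \sqrt{24964 + 4} - 1038 = \sqrt{24968} - 1038 = 2 \sqrt{6242} - 1038 = -1038 + 2 \sqrt{6242}$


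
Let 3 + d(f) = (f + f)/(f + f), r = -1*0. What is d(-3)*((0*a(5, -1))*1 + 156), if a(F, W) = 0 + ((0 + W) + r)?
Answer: -312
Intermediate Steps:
r = 0
a(F, W) = W (a(F, W) = 0 + ((0 + W) + 0) = 0 + (W + 0) = 0 + W = W)
d(f) = -2 (d(f) = -3 + (f + f)/(f + f) = -3 + (2*f)/((2*f)) = -3 + (2*f)*(1/(2*f)) = -3 + 1 = -2)
d(-3)*((0*a(5, -1))*1 + 156) = -2*((0*(-1))*1 + 156) = -2*(0*1 + 156) = -2*(0 + 156) = -2*156 = -312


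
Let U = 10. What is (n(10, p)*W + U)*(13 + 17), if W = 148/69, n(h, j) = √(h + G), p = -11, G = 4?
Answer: 300 + 1480*√14/23 ≈ 540.77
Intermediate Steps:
n(h, j) = √(4 + h) (n(h, j) = √(h + 4) = √(4 + h))
W = 148/69 (W = 148*(1/69) = 148/69 ≈ 2.1449)
(n(10, p)*W + U)*(13 + 17) = (√(4 + 10)*(148/69) + 10)*(13 + 17) = (√14*(148/69) + 10)*30 = (148*√14/69 + 10)*30 = (10 + 148*√14/69)*30 = 300 + 1480*√14/23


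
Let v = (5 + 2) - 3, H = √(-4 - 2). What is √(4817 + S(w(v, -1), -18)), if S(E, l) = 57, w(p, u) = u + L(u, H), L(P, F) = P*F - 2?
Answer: √4874 ≈ 69.814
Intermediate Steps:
H = I*√6 (H = √(-6) = I*√6 ≈ 2.4495*I)
v = 4 (v = 7 - 3 = 4)
L(P, F) = -2 + F*P (L(P, F) = F*P - 2 = -2 + F*P)
w(p, u) = -2 + u + I*u*√6 (w(p, u) = u + (-2 + (I*√6)*u) = u + (-2 + I*u*√6) = -2 + u + I*u*√6)
√(4817 + S(w(v, -1), -18)) = √(4817 + 57) = √4874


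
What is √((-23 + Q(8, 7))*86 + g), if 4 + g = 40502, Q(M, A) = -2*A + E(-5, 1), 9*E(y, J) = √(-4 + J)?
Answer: √(335844 + 86*I*√3)/3 ≈ 193.17 + 0.042839*I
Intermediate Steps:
E(y, J) = √(-4 + J)/9
Q(M, A) = -2*A + I*√3/9 (Q(M, A) = -2*A + √(-4 + 1)/9 = -2*A + √(-3)/9 = -2*A + (I*√3)/9 = -2*A + I*√3/9)
g = 40498 (g = -4 + 40502 = 40498)
√((-23 + Q(8, 7))*86 + g) = √((-23 + (-2*7 + I*√3/9))*86 + 40498) = √((-23 + (-14 + I*√3/9))*86 + 40498) = √((-37 + I*√3/9)*86 + 40498) = √((-3182 + 86*I*√3/9) + 40498) = √(37316 + 86*I*√3/9)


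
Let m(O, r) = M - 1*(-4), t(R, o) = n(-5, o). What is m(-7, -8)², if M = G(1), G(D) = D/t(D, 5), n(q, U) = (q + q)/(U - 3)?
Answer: 361/25 ≈ 14.440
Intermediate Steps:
n(q, U) = 2*q/(-3 + U) (n(q, U) = (2*q)/(-3 + U) = 2*q/(-3 + U))
t(R, o) = -10/(-3 + o) (t(R, o) = 2*(-5)/(-3 + o) = -10/(-3 + o))
G(D) = -D/5 (G(D) = D/((-10/(-3 + 5))) = D/((-10/2)) = D/((-10*½)) = D/(-5) = D*(-⅕) = -D/5)
M = -⅕ (M = -⅕*1 = -⅕ ≈ -0.20000)
m(O, r) = 19/5 (m(O, r) = -⅕ - 1*(-4) = -⅕ + 4 = 19/5)
m(-7, -8)² = (19/5)² = 361/25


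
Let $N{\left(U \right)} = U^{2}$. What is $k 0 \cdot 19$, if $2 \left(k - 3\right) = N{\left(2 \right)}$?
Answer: $0$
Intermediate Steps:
$k = 5$ ($k = 3 + \frac{2^{2}}{2} = 3 + \frac{1}{2} \cdot 4 = 3 + 2 = 5$)
$k 0 \cdot 19 = 5 \cdot 0 \cdot 19 = 0 \cdot 19 = 0$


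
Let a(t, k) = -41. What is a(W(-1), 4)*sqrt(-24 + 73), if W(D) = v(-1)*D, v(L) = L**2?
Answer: -287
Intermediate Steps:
W(D) = D (W(D) = (-1)**2*D = 1*D = D)
a(W(-1), 4)*sqrt(-24 + 73) = -41*sqrt(-24 + 73) = -41*sqrt(49) = -41*7 = -287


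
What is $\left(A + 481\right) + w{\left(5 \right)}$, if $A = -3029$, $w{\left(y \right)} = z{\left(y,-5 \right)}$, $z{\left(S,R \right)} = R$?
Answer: $-2553$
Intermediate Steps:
$w{\left(y \right)} = -5$
$\left(A + 481\right) + w{\left(5 \right)} = \left(-3029 + 481\right) - 5 = -2548 - 5 = -2553$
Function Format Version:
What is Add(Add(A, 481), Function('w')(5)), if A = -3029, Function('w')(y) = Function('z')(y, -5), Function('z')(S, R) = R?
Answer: -2553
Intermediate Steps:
Function('w')(y) = -5
Add(Add(A, 481), Function('w')(5)) = Add(Add(-3029, 481), -5) = Add(-2548, -5) = -2553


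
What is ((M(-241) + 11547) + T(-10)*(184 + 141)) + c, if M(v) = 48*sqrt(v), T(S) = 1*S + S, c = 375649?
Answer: 380696 + 48*I*sqrt(241) ≈ 3.807e+5 + 745.16*I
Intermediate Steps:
T(S) = 2*S (T(S) = S + S = 2*S)
((M(-241) + 11547) + T(-10)*(184 + 141)) + c = ((48*sqrt(-241) + 11547) + (2*(-10))*(184 + 141)) + 375649 = ((48*(I*sqrt(241)) + 11547) - 20*325) + 375649 = ((48*I*sqrt(241) + 11547) - 6500) + 375649 = ((11547 + 48*I*sqrt(241)) - 6500) + 375649 = (5047 + 48*I*sqrt(241)) + 375649 = 380696 + 48*I*sqrt(241)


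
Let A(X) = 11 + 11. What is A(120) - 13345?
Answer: -13323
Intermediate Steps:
A(X) = 22
A(120) - 13345 = 22 - 13345 = -13323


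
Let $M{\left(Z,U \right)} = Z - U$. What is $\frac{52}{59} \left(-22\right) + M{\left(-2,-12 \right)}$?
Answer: $- \frac{554}{59} \approx -9.3898$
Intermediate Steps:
$\frac{52}{59} \left(-22\right) + M{\left(-2,-12 \right)} = \frac{52}{59} \left(-22\right) - -10 = 52 \cdot \frac{1}{59} \left(-22\right) + \left(-2 + 12\right) = \frac{52}{59} \left(-22\right) + 10 = - \frac{1144}{59} + 10 = - \frac{554}{59}$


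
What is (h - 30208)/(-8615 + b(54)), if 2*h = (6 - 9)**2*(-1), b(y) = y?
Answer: 60425/17122 ≈ 3.5291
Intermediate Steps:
h = -9/2 (h = ((6 - 9)**2*(-1))/2 = ((-3)**2*(-1))/2 = (9*(-1))/2 = (1/2)*(-9) = -9/2 ≈ -4.5000)
(h - 30208)/(-8615 + b(54)) = (-9/2 - 30208)/(-8615 + 54) = -60425/2/(-8561) = -60425/2*(-1/8561) = 60425/17122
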